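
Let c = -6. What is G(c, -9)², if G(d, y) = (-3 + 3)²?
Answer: 0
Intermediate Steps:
G(d, y) = 0 (G(d, y) = 0² = 0)
G(c, -9)² = 0² = 0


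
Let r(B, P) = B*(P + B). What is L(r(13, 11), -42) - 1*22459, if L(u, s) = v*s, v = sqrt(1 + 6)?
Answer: -22459 - 42*sqrt(7) ≈ -22570.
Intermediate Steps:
v = sqrt(7) ≈ 2.6458
r(B, P) = B*(B + P)
L(u, s) = s*sqrt(7) (L(u, s) = sqrt(7)*s = s*sqrt(7))
L(r(13, 11), -42) - 1*22459 = -42*sqrt(7) - 1*22459 = -42*sqrt(7) - 22459 = -22459 - 42*sqrt(7)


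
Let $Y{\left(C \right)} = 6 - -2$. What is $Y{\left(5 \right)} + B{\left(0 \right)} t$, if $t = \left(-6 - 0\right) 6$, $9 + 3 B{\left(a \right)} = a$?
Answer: $116$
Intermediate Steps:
$B{\left(a \right)} = -3 + \frac{a}{3}$
$Y{\left(C \right)} = 8$ ($Y{\left(C \right)} = 6 + 2 = 8$)
$t = -36$ ($t = \left(-6 + 0\right) 6 = \left(-6\right) 6 = -36$)
$Y{\left(5 \right)} + B{\left(0 \right)} t = 8 + \left(-3 + \frac{1}{3} \cdot 0\right) \left(-36\right) = 8 + \left(-3 + 0\right) \left(-36\right) = 8 - -108 = 8 + 108 = 116$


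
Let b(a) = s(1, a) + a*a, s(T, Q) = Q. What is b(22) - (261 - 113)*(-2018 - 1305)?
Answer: 492310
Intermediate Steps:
b(a) = a + a**2 (b(a) = a + a*a = a + a**2)
b(22) - (261 - 113)*(-2018 - 1305) = 22*(1 + 22) - (261 - 113)*(-2018 - 1305) = 22*23 - 148*(-3323) = 506 - 1*(-491804) = 506 + 491804 = 492310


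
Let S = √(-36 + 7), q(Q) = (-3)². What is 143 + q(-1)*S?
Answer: 143 + 9*I*√29 ≈ 143.0 + 48.466*I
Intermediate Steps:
q(Q) = 9
S = I*√29 (S = √(-29) = I*√29 ≈ 5.3852*I)
143 + q(-1)*S = 143 + 9*(I*√29) = 143 + 9*I*√29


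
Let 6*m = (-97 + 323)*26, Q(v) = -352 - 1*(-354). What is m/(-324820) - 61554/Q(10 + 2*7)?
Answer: -14995479179/487230 ≈ -30777.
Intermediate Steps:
Q(v) = 2 (Q(v) = -352 + 354 = 2)
m = 2938/3 (m = ((-97 + 323)*26)/6 = (226*26)/6 = (⅙)*5876 = 2938/3 ≈ 979.33)
m/(-324820) - 61554/Q(10 + 2*7) = (2938/3)/(-324820) - 61554/2 = (2938/3)*(-1/324820) - 61554*½ = -1469/487230 - 30777 = -14995479179/487230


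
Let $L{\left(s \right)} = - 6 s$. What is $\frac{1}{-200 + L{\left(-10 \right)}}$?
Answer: $- \frac{1}{140} \approx -0.0071429$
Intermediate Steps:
$\frac{1}{-200 + L{\left(-10 \right)}} = \frac{1}{-200 - -60} = \frac{1}{-200 + 60} = \frac{1}{-140} = - \frac{1}{140}$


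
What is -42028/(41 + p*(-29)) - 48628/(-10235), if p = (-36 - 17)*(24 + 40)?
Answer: 4355276272/1007216115 ≈ 4.3241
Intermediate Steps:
p = -3392 (p = -53*64 = -3392)
-42028/(41 + p*(-29)) - 48628/(-10235) = -42028/(41 - 3392*(-29)) - 48628/(-10235) = -42028/(41 + 98368) - 48628*(-1/10235) = -42028/98409 + 48628/10235 = 4355276272/1007216115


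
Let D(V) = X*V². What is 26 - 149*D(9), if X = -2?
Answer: 24164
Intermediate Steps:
D(V) = -2*V²
26 - 149*D(9) = 26 - (-298)*9² = 26 - (-298)*81 = 26 - 149*(-162) = 26 + 24138 = 24164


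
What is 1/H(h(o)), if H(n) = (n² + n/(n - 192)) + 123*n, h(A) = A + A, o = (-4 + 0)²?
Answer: 5/24799 ≈ 0.00020162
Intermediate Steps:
o = 16 (o = (-4)² = 16)
h(A) = 2*A
H(n) = n² + 123*n + n/(-192 + n) (H(n) = (n² + n/(-192 + n)) + 123*n = n² + 123*n + n/(-192 + n))
1/H(h(o)) = 1/((2*16)*(-23615 + (2*16)² - 138*16)/(-192 + 2*16)) = 1/(32*(-23615 + 32² - 69*32)/(-192 + 32)) = 1/(32*(-23615 + 1024 - 2208)/(-160)) = 1/(32*(-1/160)*(-24799)) = 1/(24799/5) = 5/24799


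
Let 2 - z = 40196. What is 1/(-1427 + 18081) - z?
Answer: 669390877/16654 ≈ 40194.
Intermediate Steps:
z = -40194 (z = 2 - 1*40196 = 2 - 40196 = -40194)
1/(-1427 + 18081) - z = 1/(-1427 + 18081) - 1*(-40194) = 1/16654 + 40194 = 669390877/16654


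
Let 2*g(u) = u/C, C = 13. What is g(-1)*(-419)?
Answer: 419/26 ≈ 16.115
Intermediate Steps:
g(u) = u/26 (g(u) = (u/13)/2 = u/26)
g(-1)*(-419) = ((1/26)*(-1))*(-419) = -1/26*(-419) = 419/26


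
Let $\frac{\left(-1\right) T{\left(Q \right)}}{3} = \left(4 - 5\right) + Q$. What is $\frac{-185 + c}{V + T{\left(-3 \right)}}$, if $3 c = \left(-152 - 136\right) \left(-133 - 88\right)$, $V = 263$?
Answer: $\frac{21031}{275} \approx 76.476$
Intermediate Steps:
$c = 21216$ ($c = \frac{\left(-152 - 136\right) \left(-133 - 88\right)}{3} = \frac{\left(-288\right) \left(-221\right)}{3} = \frac{1}{3} \cdot 63648 = 21216$)
$T{\left(Q \right)} = 3 - 3 Q$ ($T{\left(Q \right)} = - 3 \left(\left(4 - 5\right) + Q\right) = - 3 \left(-1 + Q\right) = 3 - 3 Q$)
$\frac{-185 + c}{V + T{\left(-3 \right)}} = \frac{-185 + 21216}{263 + \left(3 - -9\right)} = \frac{21031}{263 + \left(3 + 9\right)} = \frac{21031}{263 + 12} = \frac{21031}{275}$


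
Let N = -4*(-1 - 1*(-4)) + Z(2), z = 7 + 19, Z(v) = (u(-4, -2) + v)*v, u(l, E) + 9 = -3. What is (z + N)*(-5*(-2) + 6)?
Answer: -96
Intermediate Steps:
u(l, E) = -12 (u(l, E) = -9 - 3 = -12)
Z(v) = v*(-12 + v) (Z(v) = (-12 + v)*v = v*(-12 + v))
z = 26
N = -32 (N = -4*(-1 - 1*(-4)) + 2*(-12 + 2) = -4*(-1 + 4) + 2*(-10) = -4*3 - 20 = -12 - 20 = -32)
(z + N)*(-5*(-2) + 6) = (26 - 32)*(-5*(-2) + 6) = -6*(10 + 6) = -6*16 = -96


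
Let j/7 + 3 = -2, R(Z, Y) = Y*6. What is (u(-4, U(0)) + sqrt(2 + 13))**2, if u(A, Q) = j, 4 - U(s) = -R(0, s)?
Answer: (35 - sqrt(15))**2 ≈ 968.89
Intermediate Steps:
R(Z, Y) = 6*Y
j = -35 (j = -21 + 7*(-2) = -21 - 14 = -35)
U(s) = 4 + 6*s (U(s) = 4 - (-1)*6*s = 4 - (-6)*s = 4 + 6*s)
u(A, Q) = -35
(u(-4, U(0)) + sqrt(2 + 13))**2 = (-35 + sqrt(2 + 13))**2 = (-35 + sqrt(15))**2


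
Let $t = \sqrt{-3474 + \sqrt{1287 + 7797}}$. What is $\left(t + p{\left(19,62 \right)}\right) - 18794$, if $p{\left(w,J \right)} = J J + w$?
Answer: $-14931 + i \sqrt{3474 - 2 \sqrt{2271}} \approx -14931.0 + 58.127 i$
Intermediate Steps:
$p{\left(w,J \right)} = w + J^{2}$ ($p{\left(w,J \right)} = J^{2} + w = w + J^{2}$)
$t = \sqrt{-3474 + 2 \sqrt{2271}}$ ($t = \sqrt{-3474 + \sqrt{9084}} = \sqrt{-3474 + 2 \sqrt{2271}} \approx 58.127 i$)
$\left(t + p{\left(19,62 \right)}\right) - 18794 = \left(\sqrt{-3474 + 2 \sqrt{2271}} + \left(19 + 62^{2}\right)\right) - 18794 = \left(\sqrt{-3474 + 2 \sqrt{2271}} + \left(19 + 3844\right)\right) - 18794 = \left(\sqrt{-3474 + 2 \sqrt{2271}} + 3863\right) - 18794 = \left(3863 + \sqrt{-3474 + 2 \sqrt{2271}}\right) - 18794 = -14931 + \sqrt{-3474 + 2 \sqrt{2271}}$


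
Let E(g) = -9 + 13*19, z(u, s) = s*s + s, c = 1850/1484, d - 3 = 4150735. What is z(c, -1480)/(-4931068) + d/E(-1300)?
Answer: 2558381295653/146699273 ≈ 17440.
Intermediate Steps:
d = 4150738 (d = 3 + 4150735 = 4150738)
c = 925/742 (c = 1850*(1/1484) = 925/742 ≈ 1.2466)
z(u, s) = s + s**2 (z(u, s) = s**2 + s = s + s**2)
E(g) = 238 (E(g) = -9 + 247 = 238)
z(c, -1480)/(-4931068) + d/E(-1300) = -1480*(1 - 1480)/(-4931068) + 4150738/238 = -1480*(-1479)*(-1/4931068) + 4150738*(1/238) = 2188920*(-1/4931068) + 2075369/119 = -547230/1232767 + 2075369/119 = 2558381295653/146699273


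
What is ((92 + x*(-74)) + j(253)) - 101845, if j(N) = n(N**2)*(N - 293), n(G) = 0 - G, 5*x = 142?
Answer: 12282527/5 ≈ 2.4565e+6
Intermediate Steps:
x = 142/5 (x = (1/5)*142 = 142/5 ≈ 28.400)
n(G) = -G
j(N) = -N**2*(-293 + N) (j(N) = (-N**2)*(N - 293) = (-N**2)*(-293 + N) = -N**2*(-293 + N))
((92 + x*(-74)) + j(253)) - 101845 = ((92 + (142/5)*(-74)) + 253**2*(293 - 1*253)) - 101845 = ((92 - 10508/5) + 64009*(293 - 253)) - 101845 = (-10048/5 + 64009*40) - 101845 = (-10048/5 + 2560360) - 101845 = 12791752/5 - 101845 = 12282527/5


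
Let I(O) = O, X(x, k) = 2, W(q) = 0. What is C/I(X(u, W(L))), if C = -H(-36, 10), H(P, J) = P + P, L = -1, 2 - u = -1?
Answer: 36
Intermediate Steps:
u = 3 (u = 2 - 1*(-1) = 2 + 1 = 3)
H(P, J) = 2*P
C = 72 (C = -2*(-36) = -1*(-72) = 72)
C/I(X(u, W(L))) = 72/2 = 72*(1/2) = 36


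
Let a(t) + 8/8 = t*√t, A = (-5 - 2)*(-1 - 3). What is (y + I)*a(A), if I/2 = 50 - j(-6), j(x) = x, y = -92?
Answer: -20 + 1120*√7 ≈ 2943.2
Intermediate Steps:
I = 112 (I = 2*(50 - 1*(-6)) = 2*(50 + 6) = 2*56 = 112)
A = 28 (A = -7*(-4) = 28)
a(t) = -1 + t^(3/2) (a(t) = -1 + t*√t = -1 + t^(3/2))
(y + I)*a(A) = (-92 + 112)*(-1 + 28^(3/2)) = 20*(-1 + 56*√7) = -20 + 1120*√7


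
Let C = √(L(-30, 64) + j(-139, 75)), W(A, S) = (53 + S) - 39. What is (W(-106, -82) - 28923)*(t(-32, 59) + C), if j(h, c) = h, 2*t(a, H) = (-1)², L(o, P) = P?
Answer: -28991/2 - 144955*I*√3 ≈ -14496.0 - 2.5107e+5*I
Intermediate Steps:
t(a, H) = ½ (t(a, H) = (½)*(-1)² = (½)*1 = ½)
W(A, S) = 14 + S
C = 5*I*√3 (C = √(64 - 139) = √(-75) = 5*I*√3 ≈ 8.6602*I)
(W(-106, -82) - 28923)*(t(-32, 59) + C) = ((14 - 82) - 28923)*(½ + 5*I*√3) = (-68 - 28923)*(½ + 5*I*√3) = -28991*(½ + 5*I*√3) = -28991/2 - 144955*I*√3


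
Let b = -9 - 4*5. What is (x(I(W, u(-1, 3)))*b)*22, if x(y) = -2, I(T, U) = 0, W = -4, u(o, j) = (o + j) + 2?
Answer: 1276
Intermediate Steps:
u(o, j) = 2 + j + o (u(o, j) = (j + o) + 2 = 2 + j + o)
b = -29 (b = -9 - 20 = -29)
(x(I(W, u(-1, 3)))*b)*22 = -2*(-29)*22 = 58*22 = 1276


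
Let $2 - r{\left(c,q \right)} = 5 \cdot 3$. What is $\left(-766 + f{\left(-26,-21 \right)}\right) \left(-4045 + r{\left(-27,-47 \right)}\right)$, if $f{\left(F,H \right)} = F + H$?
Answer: $3299154$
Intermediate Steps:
$r{\left(c,q \right)} = -13$ ($r{\left(c,q \right)} = 2 - 5 \cdot 3 = 2 - 15 = -13$)
$\left(-766 + f{\left(-26,-21 \right)}\right) \left(-4045 + r{\left(-27,-47 \right)}\right) = \left(-766 - 47\right) \left(-4045 - 13\right) = \left(-766 - 47\right) \left(-4058\right) = \left(-813\right) \left(-4058\right) = 3299154$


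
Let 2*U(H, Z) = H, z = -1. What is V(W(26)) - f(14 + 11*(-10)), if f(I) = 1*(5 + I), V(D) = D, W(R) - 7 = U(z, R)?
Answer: 195/2 ≈ 97.500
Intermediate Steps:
U(H, Z) = H/2
W(R) = 13/2 (W(R) = 7 + (1/2)*(-1) = 7 - 1/2 = 13/2)
f(I) = 5 + I
V(W(26)) - f(14 + 11*(-10)) = 13/2 - (5 + (14 + 11*(-10))) = 13/2 - (5 + (14 - 110)) = 13/2 - (5 - 96) = 13/2 - 1*(-91) = 13/2 + 91 = 195/2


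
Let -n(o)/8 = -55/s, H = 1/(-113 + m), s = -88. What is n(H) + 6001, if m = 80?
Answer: 5996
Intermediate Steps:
H = -1/33 (H = 1/(-113 + 80) = 1/(-33) = -1/33 ≈ -0.030303)
n(o) = -5 (n(o) = -(-440)/(-88) = -(-440)*(-1)/88 = -8*5/8 = -5)
n(H) + 6001 = -5 + 6001 = 5996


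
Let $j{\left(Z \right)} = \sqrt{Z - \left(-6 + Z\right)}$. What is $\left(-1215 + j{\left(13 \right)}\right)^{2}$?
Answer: $\left(1215 - \sqrt{6}\right)^{2} \approx 1.4703 \cdot 10^{6}$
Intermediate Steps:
$j{\left(Z \right)} = \sqrt{6}$
$\left(-1215 + j{\left(13 \right)}\right)^{2} = \left(-1215 + \sqrt{6}\right)^{2}$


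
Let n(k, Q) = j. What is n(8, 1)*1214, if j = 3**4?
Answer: 98334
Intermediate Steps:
j = 81
n(k, Q) = 81
n(8, 1)*1214 = 81*1214 = 98334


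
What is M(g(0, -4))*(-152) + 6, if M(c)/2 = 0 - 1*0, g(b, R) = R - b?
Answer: 6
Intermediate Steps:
M(c) = 0 (M(c) = 2*(0 - 1*0) = 2*(0 + 0) = 2*0 = 0)
M(g(0, -4))*(-152) + 6 = 0*(-152) + 6 = 0 + 6 = 6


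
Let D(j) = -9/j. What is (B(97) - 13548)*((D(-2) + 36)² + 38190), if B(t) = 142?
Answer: -1067928663/2 ≈ -5.3396e+8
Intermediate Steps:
(B(97) - 13548)*((D(-2) + 36)² + 38190) = (142 - 13548)*((-9/(-2) + 36)² + 38190) = -13406*((-9*(-½) + 36)² + 38190) = -13406*((9/2 + 36)² + 38190) = -13406*((81/2)² + 38190) = -13406*(6561/4 + 38190) = -13406*159321/4 = -1067928663/2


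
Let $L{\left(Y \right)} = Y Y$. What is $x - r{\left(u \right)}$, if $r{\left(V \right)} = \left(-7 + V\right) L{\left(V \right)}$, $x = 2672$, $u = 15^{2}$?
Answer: $-11033578$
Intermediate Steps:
$L{\left(Y \right)} = Y^{2}$
$u = 225$
$r{\left(V \right)} = V^{2} \left(-7 + V\right)$ ($r{\left(V \right)} = \left(-7 + V\right) V^{2} = V^{2} \left(-7 + V\right)$)
$x - r{\left(u \right)} = 2672 - 225^{2} \left(-7 + 225\right) = 2672 - 50625 \cdot 218 = 2672 - 11036250 = -11033578$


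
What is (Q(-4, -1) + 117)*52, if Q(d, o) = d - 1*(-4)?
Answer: 6084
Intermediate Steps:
Q(d, o) = 4 + d (Q(d, o) = d + 4 = 4 + d)
(Q(-4, -1) + 117)*52 = ((4 - 4) + 117)*52 = (0 + 117)*52 = 117*52 = 6084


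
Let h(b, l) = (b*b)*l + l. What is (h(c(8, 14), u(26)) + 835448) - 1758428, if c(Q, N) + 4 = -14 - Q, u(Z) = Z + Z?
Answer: -887776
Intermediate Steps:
u(Z) = 2*Z
c(Q, N) = -18 - Q (c(Q, N) = -4 + (-14 - Q) = -18 - Q)
h(b, l) = l + l*b² (h(b, l) = b²*l + l = l*b² + l = l + l*b²)
(h(c(8, 14), u(26)) + 835448) - 1758428 = ((2*26)*(1 + (-18 - 1*8)²) + 835448) - 1758428 = (52*(1 + (-18 - 8)²) + 835448) - 1758428 = (52*(1 + (-26)²) + 835448) - 1758428 = (52*(1 + 676) + 835448) - 1758428 = (52*677 + 835448) - 1758428 = (35204 + 835448) - 1758428 = 870652 - 1758428 = -887776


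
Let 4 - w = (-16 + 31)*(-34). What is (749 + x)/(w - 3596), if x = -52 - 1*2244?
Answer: 1547/3082 ≈ 0.50195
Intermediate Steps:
x = -2296 (x = -52 - 2244 = -2296)
w = 514 (w = 4 - (-16 + 31)*(-34) = 4 - 15*(-34) = 4 - 1*(-510) = 4 + 510 = 514)
(749 + x)/(w - 3596) = (749 - 2296)/(514 - 3596) = -1547/(-3082) = -1547*(-1/3082) = 1547/3082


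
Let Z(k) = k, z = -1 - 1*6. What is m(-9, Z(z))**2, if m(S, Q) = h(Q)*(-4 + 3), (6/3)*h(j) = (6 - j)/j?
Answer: 169/196 ≈ 0.86224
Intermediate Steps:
z = -7 (z = -1 - 6 = -7)
h(j) = (6 - j)/(2*j) (h(j) = ((6 - j)/j)/2 = (6 - j)/(2*j))
m(S, Q) = -(6 - Q)/(2*Q) (m(S, Q) = ((6 - Q)/(2*Q))*(-4 + 3) = ((6 - Q)/(2*Q))*(-1) = -(6 - Q)/(2*Q))
m(-9, Z(z))**2 = ((1/2)*(-6 - 7)/(-7))**2 = ((1/2)*(-1/7)*(-13))**2 = (13/14)**2 = 169/196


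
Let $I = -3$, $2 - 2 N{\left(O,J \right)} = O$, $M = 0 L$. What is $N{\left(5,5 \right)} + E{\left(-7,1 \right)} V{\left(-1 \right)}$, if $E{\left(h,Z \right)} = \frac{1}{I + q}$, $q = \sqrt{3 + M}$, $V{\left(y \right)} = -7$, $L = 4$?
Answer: $2 + \frac{7 \sqrt{3}}{6} \approx 4.0207$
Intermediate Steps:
$M = 0$ ($M = 0 \cdot 4 = 0$)
$N{\left(O,J \right)} = 1 - \frac{O}{2}$
$q = \sqrt{3}$ ($q = \sqrt{3 + 0} = \sqrt{3} \approx 1.732$)
$E{\left(h,Z \right)} = \frac{1}{-3 + \sqrt{3}}$
$N{\left(5,5 \right)} + E{\left(-7,1 \right)} V{\left(-1 \right)} = \left(1 - \frac{5}{2}\right) + \left(- \frac{1}{2} - \frac{\sqrt{3}}{6}\right) \left(-7\right) = \left(1 - \frac{5}{2}\right) + \left(\frac{7}{2} + \frac{7 \sqrt{3}}{6}\right) = - \frac{3}{2} + \left(\frac{7}{2} + \frac{7 \sqrt{3}}{6}\right) = 2 + \frac{7 \sqrt{3}}{6}$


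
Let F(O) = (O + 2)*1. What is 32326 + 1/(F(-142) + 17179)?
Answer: 550802715/17039 ≈ 32326.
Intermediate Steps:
F(O) = 2 + O (F(O) = (2 + O)*1 = 2 + O)
32326 + 1/(F(-142) + 17179) = 32326 + 1/((2 - 142) + 17179) = 32326 + 1/(-140 + 17179) = 32326 + 1/17039 = 550802715/17039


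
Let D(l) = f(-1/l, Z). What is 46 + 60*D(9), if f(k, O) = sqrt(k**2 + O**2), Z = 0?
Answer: 158/3 ≈ 52.667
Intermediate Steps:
f(k, O) = sqrt(O**2 + k**2)
D(l) = sqrt(l**(-2)) (D(l) = sqrt(0**2 + (-1/l)**2) = sqrt(0 + l**(-2)) = sqrt(l**(-2)))
46 + 60*D(9) = 46 + 60*sqrt(9**(-2)) = 46 + 60*sqrt(1/81) = 46 + 60*(1/9) = 46 + 20/3 = 158/3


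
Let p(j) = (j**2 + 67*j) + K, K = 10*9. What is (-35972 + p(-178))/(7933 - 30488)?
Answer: 16124/22555 ≈ 0.71487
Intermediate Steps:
K = 90
p(j) = 90 + j**2 + 67*j (p(j) = (j**2 + 67*j) + 90 = 90 + j**2 + 67*j)
(-35972 + p(-178))/(7933 - 30488) = (-35972 + (90 + (-178)**2 + 67*(-178)))/(7933 - 30488) = (-35972 + (90 + 31684 - 11926))/(-22555) = (-35972 + 19848)*(-1/22555) = -16124*(-1/22555) = 16124/22555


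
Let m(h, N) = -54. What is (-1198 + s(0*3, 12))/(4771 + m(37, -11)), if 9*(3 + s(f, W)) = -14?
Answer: -10823/42453 ≈ -0.25494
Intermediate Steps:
s(f, W) = -41/9 (s(f, W) = -3 + (⅑)*(-14) = -3 - 14/9 = -41/9)
(-1198 + s(0*3, 12))/(4771 + m(37, -11)) = (-1198 - 41/9)/(4771 - 54) = -10823/9/4717 = -10823/9*1/4717 = -10823/42453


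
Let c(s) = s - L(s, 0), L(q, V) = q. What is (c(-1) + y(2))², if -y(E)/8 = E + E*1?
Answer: 1024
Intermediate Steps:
y(E) = -16*E (y(E) = -8*(E + E*1) = -8*(E + E) = -16*E)
c(s) = 0 (c(s) = s - s = 0)
(c(-1) + y(2))² = (0 - 16*2)² = (0 - 32)² = (-32)² = 1024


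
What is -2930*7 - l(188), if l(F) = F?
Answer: -20698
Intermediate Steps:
-2930*7 - l(188) = -2930*7 - 1*188 = -20510 - 188 = -20698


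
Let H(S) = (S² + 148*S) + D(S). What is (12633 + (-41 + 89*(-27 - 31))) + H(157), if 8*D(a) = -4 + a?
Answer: 442673/8 ≈ 55334.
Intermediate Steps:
D(a) = -½ + a/8 (D(a) = (-4 + a)/8 = -½ + a/8)
H(S) = -½ + S² + 1185*S/8 (H(S) = (S² + 148*S) + (-½ + S/8) = -½ + S² + 1185*S/8)
(12633 + (-41 + 89*(-27 - 31))) + H(157) = (12633 + (-41 + 89*(-27 - 31))) + (-½ + 157² + (1185/8)*157) = (12633 + (-41 + 89*(-58))) + (-½ + 24649 + 186045/8) = (12633 + (-41 - 5162)) + 383233/8 = (12633 - 5203) + 383233/8 = 7430 + 383233/8 = 442673/8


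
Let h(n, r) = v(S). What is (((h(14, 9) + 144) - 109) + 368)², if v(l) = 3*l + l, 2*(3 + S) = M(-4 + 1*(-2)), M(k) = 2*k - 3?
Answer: 130321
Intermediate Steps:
M(k) = -3 + 2*k
S = -21/2 (S = -3 + (-3 + 2*(-4 + 1*(-2)))/2 = -3 + (-3 + 2*(-4 - 2))/2 = -3 + (-3 + 2*(-6))/2 = -3 + (-3 - 12)/2 = -3 + (½)*(-15) = -3 - 15/2 = -21/2 ≈ -10.500)
v(l) = 4*l
h(n, r) = -42 (h(n, r) = 4*(-21/2) = -42)
(((h(14, 9) + 144) - 109) + 368)² = (((-42 + 144) - 109) + 368)² = ((102 - 109) + 368)² = (-7 + 368)² = 361² = 130321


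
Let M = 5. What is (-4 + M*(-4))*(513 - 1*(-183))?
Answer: -16704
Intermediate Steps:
(-4 + M*(-4))*(513 - 1*(-183)) = (-4 + 5*(-4))*(513 - 1*(-183)) = (-4 - 20)*(513 + 183) = -24*696 = -16704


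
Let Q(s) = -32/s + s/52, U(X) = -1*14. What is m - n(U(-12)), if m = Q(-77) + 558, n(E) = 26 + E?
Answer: 2181919/4004 ≈ 544.93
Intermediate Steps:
U(X) = -14
Q(s) = -32/s + s/52 (Q(s) = -32/s + s*(1/52) = -32/s + s/52)
m = 2229967/4004 (m = (-32/(-77) + (1/52)*(-77)) + 558 = (-32*(-1/77) - 77/52) + 558 = (32/77 - 77/52) + 558 = -4265/4004 + 558 = 2229967/4004 ≈ 556.93)
m - n(U(-12)) = 2229967/4004 - (26 - 14) = 2229967/4004 - 1*12 = 2229967/4004 - 12 = 2181919/4004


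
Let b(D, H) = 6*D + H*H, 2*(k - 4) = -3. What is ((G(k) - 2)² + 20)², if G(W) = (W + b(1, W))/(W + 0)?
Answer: 12397441/10000 ≈ 1239.7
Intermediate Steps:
k = 5/2 (k = 4 + (½)*(-3) = 4 - 3/2 = 5/2 ≈ 2.5000)
b(D, H) = H² + 6*D (b(D, H) = 6*D + H² = H² + 6*D)
G(W) = (6 + W + W²)/W (G(W) = (W + (W² + 6*1))/(W + 0) = (W + (W² + 6))/W = (W + (6 + W²))/W = (6 + W + W²)/W)
((G(k) - 2)² + 20)² = (((1 + 5/2 + 6/(5/2)) - 2)² + 20)² = (((1 + 5/2 + 6*(⅖)) - 2)² + 20)² = (((1 + 5/2 + 12/5) - 2)² + 20)² = ((59/10 - 2)² + 20)² = ((39/10)² + 20)² = (1521/100 + 20)² = (3521/100)² = 12397441/10000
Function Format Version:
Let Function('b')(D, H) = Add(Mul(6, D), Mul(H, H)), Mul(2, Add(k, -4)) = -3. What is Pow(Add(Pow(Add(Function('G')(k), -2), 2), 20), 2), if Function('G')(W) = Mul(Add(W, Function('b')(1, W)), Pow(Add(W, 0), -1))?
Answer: Rational(12397441, 10000) ≈ 1239.7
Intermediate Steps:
k = Rational(5, 2) (k = Add(4, Mul(Rational(1, 2), -3)) = Add(4, Rational(-3, 2)) = Rational(5, 2) ≈ 2.5000)
Function('b')(D, H) = Add(Pow(H, 2), Mul(6, D)) (Function('b')(D, H) = Add(Mul(6, D), Pow(H, 2)) = Add(Pow(H, 2), Mul(6, D)))
Function('G')(W) = Mul(Pow(W, -1), Add(6, W, Pow(W, 2))) (Function('G')(W) = Mul(Add(W, Add(Pow(W, 2), Mul(6, 1))), Pow(Add(W, 0), -1)) = Mul(Add(W, Add(Pow(W, 2), 6)), Pow(W, -1)) = Mul(Add(W, Add(6, Pow(W, 2))), Pow(W, -1)) = Mul(Add(6, W, Pow(W, 2)), Pow(W, -1)) = Mul(Pow(W, -1), Add(6, W, Pow(W, 2))))
Pow(Add(Pow(Add(Function('G')(k), -2), 2), 20), 2) = Pow(Add(Pow(Add(Add(1, Rational(5, 2), Mul(6, Pow(Rational(5, 2), -1))), -2), 2), 20), 2) = Pow(Add(Pow(Add(Add(1, Rational(5, 2), Mul(6, Rational(2, 5))), -2), 2), 20), 2) = Pow(Add(Pow(Add(Add(1, Rational(5, 2), Rational(12, 5)), -2), 2), 20), 2) = Pow(Add(Pow(Add(Rational(59, 10), -2), 2), 20), 2) = Pow(Add(Pow(Rational(39, 10), 2), 20), 2) = Pow(Add(Rational(1521, 100), 20), 2) = Pow(Rational(3521, 100), 2) = Rational(12397441, 10000)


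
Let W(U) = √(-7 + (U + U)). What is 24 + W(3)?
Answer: 24 + I ≈ 24.0 + 1.0*I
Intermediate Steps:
W(U) = √(-7 + 2*U)
24 + W(3) = 24 + √(-7 + 2*3) = 24 + √(-7 + 6) = 24 + √(-1) = 24 + I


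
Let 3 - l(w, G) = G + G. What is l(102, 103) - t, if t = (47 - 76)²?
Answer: -1044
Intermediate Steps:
l(w, G) = 3 - 2*G (l(w, G) = 3 - (G + G) = 3 - 2*G)
t = 841 (t = (-29)² = 841)
l(102, 103) - t = (3 - 2*103) - 1*841 = (3 - 206) - 841 = -203 - 841 = -1044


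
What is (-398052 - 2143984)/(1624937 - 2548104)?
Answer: 363148/131881 ≈ 2.7536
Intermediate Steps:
(-398052 - 2143984)/(1624937 - 2548104) = -2542036/(-923167) = -2542036*(-1/923167) = 363148/131881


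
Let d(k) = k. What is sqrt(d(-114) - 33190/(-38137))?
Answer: 2*I*sqrt(41134835159)/38137 ≈ 10.636*I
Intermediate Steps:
sqrt(d(-114) - 33190/(-38137)) = sqrt(-114 - 33190/(-38137)) = sqrt(-114 - 33190*(-1/38137)) = sqrt(-114 + 33190/38137) = sqrt(-4314428/38137) = 2*I*sqrt(41134835159)/38137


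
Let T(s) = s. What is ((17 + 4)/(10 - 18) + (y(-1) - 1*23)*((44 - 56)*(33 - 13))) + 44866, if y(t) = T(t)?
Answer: 404987/8 ≈ 50623.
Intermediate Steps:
y(t) = t
((17 + 4)/(10 - 18) + (y(-1) - 1*23)*((44 - 56)*(33 - 13))) + 44866 = ((17 + 4)/(10 - 18) + (-1 - 1*23)*((44 - 56)*(33 - 13))) + 44866 = (21/(-8) + (-1 - 23)*(-12*20)) + 44866 = (21*(-⅛) - 24*(-240)) + 44866 = (-21/8 + 5760) + 44866 = 46059/8 + 44866 = 404987/8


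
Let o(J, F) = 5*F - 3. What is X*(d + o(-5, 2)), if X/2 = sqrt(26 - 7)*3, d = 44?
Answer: 306*sqrt(19) ≈ 1333.8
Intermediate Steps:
o(J, F) = -3 + 5*F
X = 6*sqrt(19) (X = 2*(sqrt(26 - 7)*3) = 2*(sqrt(19)*3) = 2*(3*sqrt(19)) = 6*sqrt(19) ≈ 26.153)
X*(d + o(-5, 2)) = (6*sqrt(19))*(44 + (-3 + 5*2)) = (6*sqrt(19))*(44 + (-3 + 10)) = (6*sqrt(19))*(44 + 7) = (6*sqrt(19))*51 = 306*sqrt(19)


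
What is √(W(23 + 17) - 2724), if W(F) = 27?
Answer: I*√2697 ≈ 51.933*I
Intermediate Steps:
√(W(23 + 17) - 2724) = √(27 - 2724) = √(-2697) = I*√2697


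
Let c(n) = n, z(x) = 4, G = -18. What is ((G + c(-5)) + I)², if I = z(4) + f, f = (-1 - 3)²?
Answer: 9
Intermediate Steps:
f = 16 (f = (-4)² = 16)
I = 20 (I = 4 + 16 = 20)
((G + c(-5)) + I)² = ((-18 - 5) + 20)² = (-23 + 20)² = (-3)² = 9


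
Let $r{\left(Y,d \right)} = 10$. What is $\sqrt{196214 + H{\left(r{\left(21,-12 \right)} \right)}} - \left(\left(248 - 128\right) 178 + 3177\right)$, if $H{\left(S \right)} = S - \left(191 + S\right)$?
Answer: $-24537 + 19 \sqrt{543} \approx -24094.0$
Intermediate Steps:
$H{\left(S \right)} = -191$
$\sqrt{196214 + H{\left(r{\left(21,-12 \right)} \right)}} - \left(\left(248 - 128\right) 178 + 3177\right) = \sqrt{196214 - 191} - \left(\left(248 - 128\right) 178 + 3177\right) = \sqrt{196023} - \left(120 \cdot 178 + 3177\right) = 19 \sqrt{543} - \left(21360 + 3177\right) = 19 \sqrt{543} - 24537 = -24537 + 19 \sqrt{543}$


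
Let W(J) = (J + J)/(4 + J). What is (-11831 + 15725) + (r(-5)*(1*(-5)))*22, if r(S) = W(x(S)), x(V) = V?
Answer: 2794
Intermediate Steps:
W(J) = 2*J/(4 + J) (W(J) = (2*J)/(4 + J) = 2*J/(4 + J))
r(S) = 2*S/(4 + S)
(-11831 + 15725) + (r(-5)*(1*(-5)))*22 = (-11831 + 15725) + ((2*(-5)/(4 - 5))*(1*(-5)))*22 = 3894 + ((2*(-5)/(-1))*(-5))*22 = 3894 + ((2*(-5)*(-1))*(-5))*22 = 3894 + (10*(-5))*22 = 3894 - 50*22 = 3894 - 1100 = 2794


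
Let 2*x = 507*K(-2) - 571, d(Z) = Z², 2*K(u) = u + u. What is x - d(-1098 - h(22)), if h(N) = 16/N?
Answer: -292334577/242 ≈ -1.2080e+6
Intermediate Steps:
K(u) = u (K(u) = (u + u)/2 = (2*u)/2 = u)
x = -1585/2 (x = (507*(-2) - 571)/2 = (-1014 - 571)/2 = (½)*(-1585) = -1585/2 ≈ -792.50)
x - d(-1098 - h(22)) = -1585/2 - (-1098 - 16/22)² = -1585/2 - (-1098 - 1*8/11)² = -1585/2 - (-1098 - 8/11)² = -1585/2 - (-12086/11)² = -1585/2 - 1*146071396/121 = -1585/2 - 146071396/121 = -292334577/242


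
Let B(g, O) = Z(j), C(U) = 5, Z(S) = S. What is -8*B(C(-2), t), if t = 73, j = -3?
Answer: 24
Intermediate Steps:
B(g, O) = -3
-8*B(C(-2), t) = -8*(-3) = 24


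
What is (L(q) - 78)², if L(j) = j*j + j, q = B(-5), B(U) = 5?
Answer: 2304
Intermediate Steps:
q = 5
L(j) = j + j² (L(j) = j² + j = j + j²)
(L(q) - 78)² = (5*(1 + 5) - 78)² = (5*6 - 78)² = (30 - 78)² = (-48)² = 2304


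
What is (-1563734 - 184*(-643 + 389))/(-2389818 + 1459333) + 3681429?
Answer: 3425515980063/930485 ≈ 3.6814e+6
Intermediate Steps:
(-1563734 - 184*(-643 + 389))/(-2389818 + 1459333) + 3681429 = (-1563734 - 184*(-254))/(-930485) + 3681429 = (-1563734 + 46736)*(-1/930485) + 3681429 = -1516998*(-1/930485) + 3681429 = 1516998/930485 + 3681429 = 3425515980063/930485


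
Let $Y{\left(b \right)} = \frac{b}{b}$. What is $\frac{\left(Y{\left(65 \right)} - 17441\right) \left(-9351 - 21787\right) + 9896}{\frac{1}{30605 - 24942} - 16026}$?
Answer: $- \frac{3075329616408}{90755237} \approx -33886.0$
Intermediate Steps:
$Y{\left(b \right)} = 1$
$\frac{\left(Y{\left(65 \right)} - 17441\right) \left(-9351 - 21787\right) + 9896}{\frac{1}{30605 - 24942} - 16026} = \frac{\left(1 - 17441\right) \left(-9351 - 21787\right) + 9896}{\frac{1}{30605 - 24942} - 16026} = \frac{\left(-17440\right) \left(-31138\right) + 9896}{\frac{1}{5663} - 16026} = \frac{543046720 + 9896}{\frac{1}{5663} - 16026} = \frac{543056616}{- \frac{90755237}{5663}} = 543056616 \left(- \frac{5663}{90755237}\right) = - \frac{3075329616408}{90755237}$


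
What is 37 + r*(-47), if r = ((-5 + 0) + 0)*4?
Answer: 977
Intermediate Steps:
r = -20 (r = (-5 + 0)*4 = -5*4 = -20)
37 + r*(-47) = 37 - 20*(-47) = 37 + 940 = 977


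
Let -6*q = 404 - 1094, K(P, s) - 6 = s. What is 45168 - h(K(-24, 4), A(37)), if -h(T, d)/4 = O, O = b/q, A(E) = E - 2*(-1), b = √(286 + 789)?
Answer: 45168 + 4*√43/23 ≈ 45169.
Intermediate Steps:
K(P, s) = 6 + s
b = 5*√43 (b = √1075 = 5*√43 ≈ 32.787)
A(E) = 2 + E (A(E) = E + 2 = 2 + E)
q = 115 (q = -(404 - 1094)/6 = -⅙*(-690) = 115)
O = √43/23 (O = (5*√43)/115 = (5*√43)*(1/115) = √43/23 ≈ 0.28511)
h(T, d) = -4*√43/23
45168 - h(K(-24, 4), A(37)) = 45168 - (-4)*√43/23 = 45168 + 4*√43/23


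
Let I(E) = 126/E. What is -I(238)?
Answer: -9/17 ≈ -0.52941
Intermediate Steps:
-I(238) = -126/238 = -1*9/17 = -9/17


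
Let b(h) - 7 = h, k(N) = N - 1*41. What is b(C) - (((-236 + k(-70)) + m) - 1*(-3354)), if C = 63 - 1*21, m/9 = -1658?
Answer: 11964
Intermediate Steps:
m = -14922 (m = 9*(-1658) = -14922)
C = 42 (C = 63 - 21 = 42)
k(N) = -41 + N (k(N) = N - 41 = -41 + N)
b(h) = 7 + h
b(C) - (((-236 + k(-70)) + m) - 1*(-3354)) = (7 + 42) - (((-236 + (-41 - 70)) - 14922) - 1*(-3354)) = 49 - (((-236 - 111) - 14922) + 3354) = 49 - ((-347 - 14922) + 3354) = 49 - (-15269 + 3354) = 49 - 1*(-11915) = 49 + 11915 = 11964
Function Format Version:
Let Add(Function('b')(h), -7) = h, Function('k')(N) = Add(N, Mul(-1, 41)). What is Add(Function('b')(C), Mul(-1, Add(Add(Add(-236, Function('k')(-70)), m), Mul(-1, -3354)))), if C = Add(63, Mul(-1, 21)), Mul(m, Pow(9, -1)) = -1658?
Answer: 11964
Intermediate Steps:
m = -14922 (m = Mul(9, -1658) = -14922)
C = 42 (C = Add(63, -21) = 42)
Function('k')(N) = Add(-41, N) (Function('k')(N) = Add(N, -41) = Add(-41, N))
Function('b')(h) = Add(7, h)
Add(Function('b')(C), Mul(-1, Add(Add(Add(-236, Function('k')(-70)), m), Mul(-1, -3354)))) = Add(Add(7, 42), Mul(-1, Add(Add(Add(-236, Add(-41, -70)), -14922), Mul(-1, -3354)))) = Add(49, Mul(-1, Add(Add(Add(-236, -111), -14922), 3354))) = Add(49, Mul(-1, Add(Add(-347, -14922), 3354))) = Add(49, Mul(-1, Add(-15269, 3354))) = Add(49, Mul(-1, -11915)) = Add(49, 11915) = 11964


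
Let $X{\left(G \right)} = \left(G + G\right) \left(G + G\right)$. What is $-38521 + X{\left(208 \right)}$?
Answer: $134535$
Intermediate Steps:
$X{\left(G \right)} = 4 G^{2}$ ($X{\left(G \right)} = 2 G 2 G = 4 G^{2}$)
$-38521 + X{\left(208 \right)} = -38521 + 4 \cdot 208^{2} = -38521 + 4 \cdot 43264 = -38521 + 173056 = 134535$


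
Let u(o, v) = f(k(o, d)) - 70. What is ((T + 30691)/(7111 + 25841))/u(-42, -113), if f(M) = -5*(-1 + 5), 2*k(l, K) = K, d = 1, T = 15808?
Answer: -46499/2965680 ≈ -0.015679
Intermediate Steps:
k(l, K) = K/2
f(M) = -20 (f(M) = -5*4 = -20)
u(o, v) = -90 (u(o, v) = -20 - 70 = -90)
((T + 30691)/(7111 + 25841))/u(-42, -113) = ((15808 + 30691)/(7111 + 25841))/(-90) = (46499/32952)*(-1/90) = -46499/2965680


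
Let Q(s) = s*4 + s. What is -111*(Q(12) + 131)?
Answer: -21201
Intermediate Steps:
Q(s) = 5*s (Q(s) = 4*s + s = 5*s)
-111*(Q(12) + 131) = -111*(5*12 + 131) = -111*(60 + 131) = -111*191 = -21201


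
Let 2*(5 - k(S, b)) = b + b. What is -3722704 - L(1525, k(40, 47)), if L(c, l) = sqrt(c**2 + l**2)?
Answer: -3722704 - sqrt(2327389) ≈ -3.7242e+6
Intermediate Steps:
k(S, b) = 5 - b (k(S, b) = 5 - (b + b)/2 = 5 - b)
-3722704 - L(1525, k(40, 47)) = -3722704 - sqrt(1525**2 + (5 - 1*47)**2) = -3722704 - sqrt(2325625 + (5 - 47)**2) = -3722704 - sqrt(2325625 + (-42)**2) = -3722704 - sqrt(2325625 + 1764) = -3722704 - sqrt(2327389)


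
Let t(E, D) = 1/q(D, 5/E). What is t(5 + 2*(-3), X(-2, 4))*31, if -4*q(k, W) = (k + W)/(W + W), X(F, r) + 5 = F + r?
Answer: -155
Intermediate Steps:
X(F, r) = -5 + F + r (X(F, r) = -5 + (F + r) = -5 + F + r)
q(k, W) = -(W + k)/(8*W) (q(k, W) = -(k + W)/(4*(W + W)) = -(W + k)/(4*(2*W)) = -(W + k)*1/(2*W)/4 = -(W + k)/(8*W))
t(E, D) = 40/(E*(-D - 5/E)) (t(E, D) = 1/((-5/E - D)/(8*((5/E)))) = 1/((E/5)*(-5/E - D)/8) = 1/((E/5)*(-D - 5/E)/8) = 1/(E*(-D - 5/E)/40) = 40/(E*(-D - 5/E)))
t(5 + 2*(-3), X(-2, 4))*31 = -40/(5 + (-5 - 2 + 4)*(5 + 2*(-3)))*31 = -40/(5 - 3*(5 - 6))*31 = -40/(5 - 3*(-1))*31 = -40/(5 + 3)*31 = -40/8*31 = -40*1/8*31 = -5*31 = -155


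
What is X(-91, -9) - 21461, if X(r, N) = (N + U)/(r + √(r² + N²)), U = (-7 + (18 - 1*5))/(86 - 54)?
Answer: -9275429/432 - 47*√8362/432 ≈ -21481.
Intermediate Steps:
U = 3/16 (U = (-7 + (18 - 5))/32 = (-7 + 13)*(1/32) = 6*(1/32) = 3/16 ≈ 0.18750)
X(r, N) = (3/16 + N)/(r + √(N² + r²)) (X(r, N) = (N + 3/16)/(r + √(r² + N²)) = (3/16 + N)/(r + √(N² + r²)))
X(-91, -9) - 21461 = (3/16 - 9)/(-91 + √((-9)² + (-91)²)) - 21461 = -141/16/(-91 + √(81 + 8281)) - 21461 = -141/16/(-91 + √8362) - 21461 = -141/(16*(-91 + √8362)) - 21461 = -21461 - 141/(16*(-91 + √8362))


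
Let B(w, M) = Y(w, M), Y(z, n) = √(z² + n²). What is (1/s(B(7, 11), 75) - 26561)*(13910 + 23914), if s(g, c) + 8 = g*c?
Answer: -480312911864256/478093 + 1418400*√170/478093 ≈ -1.0046e+9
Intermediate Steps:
Y(z, n) = √(n² + z²)
B(w, M) = √(M² + w²)
s(g, c) = -8 + c*g (s(g, c) = -8 + g*c = -8 + c*g)
(1/s(B(7, 11), 75) - 26561)*(13910 + 23914) = (1/(-8 + 75*√(11² + 7²)) - 26561)*(13910 + 23914) = (1/(-8 + 75*√(121 + 49)) - 26561)*37824 = (1/(-8 + 75*√170) - 26561)*37824 = (-26561 + 1/(-8 + 75*√170))*37824 = -1004643264 + 37824/(-8 + 75*√170)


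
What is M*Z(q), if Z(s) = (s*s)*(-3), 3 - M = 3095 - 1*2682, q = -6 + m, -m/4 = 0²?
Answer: 44280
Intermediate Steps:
m = 0 (m = -4*0² = -4*0 = 0)
q = -6 (q = -6 + 0 = -6)
M = -410 (M = 3 - (3095 - 1*2682) = 3 - (3095 - 2682) = 3 - 1*413 = 3 - 413 = -410)
Z(s) = -3*s² (Z(s) = s²*(-3) = -3*s²)
M*Z(q) = -(-1230)*(-6)² = -(-1230)*36 = -410*(-108) = 44280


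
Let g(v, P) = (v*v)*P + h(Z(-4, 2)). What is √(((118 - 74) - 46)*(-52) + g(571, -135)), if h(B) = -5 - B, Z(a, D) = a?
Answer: 2*I*√11003858 ≈ 6634.4*I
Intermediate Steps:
g(v, P) = -1 + P*v² (g(v, P) = (v*v)*P + (-5 - 1*(-4)) = v²*P + (-5 + 4) = P*v² - 1 = -1 + P*v²)
√(((118 - 74) - 46)*(-52) + g(571, -135)) = √(((118 - 74) - 46)*(-52) + (-1 - 135*571²)) = √((44 - 46)*(-52) + (-1 - 135*326041)) = √(-2*(-52) + (-1 - 44015535)) = √(104 - 44015536) = √(-44015432) = 2*I*√11003858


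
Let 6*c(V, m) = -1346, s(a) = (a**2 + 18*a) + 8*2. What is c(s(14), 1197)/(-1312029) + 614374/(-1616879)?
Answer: -2417141354971/6364176412473 ≈ -0.37980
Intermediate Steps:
s(a) = 16 + a**2 + 18*a (s(a) = (a**2 + 18*a) + 16 = 16 + a**2 + 18*a)
c(V, m) = -673/3 (c(V, m) = (1/6)*(-1346) = -673/3)
c(s(14), 1197)/(-1312029) + 614374/(-1616879) = -673/3/(-1312029) + 614374/(-1616879) = -673/3*(-1/1312029) + 614374*(-1/1616879) = 673/3936087 - 614374/1616879 = -2417141354971/6364176412473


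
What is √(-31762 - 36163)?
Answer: 5*I*√2717 ≈ 260.62*I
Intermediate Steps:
√(-31762 - 36163) = √(-67925) = 5*I*√2717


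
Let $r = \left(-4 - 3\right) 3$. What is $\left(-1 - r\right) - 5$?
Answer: $15$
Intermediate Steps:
$r = -21$ ($r = \left(-7\right) 3 = -21$)
$\left(-1 - r\right) - 5 = \left(-1 - -21\right) - 5 = \left(-1 + 21\right) - 5 = 20 - 5 = 15$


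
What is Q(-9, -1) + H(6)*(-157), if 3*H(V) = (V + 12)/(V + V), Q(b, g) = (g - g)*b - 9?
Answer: -175/2 ≈ -87.500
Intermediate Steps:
Q(b, g) = -9 (Q(b, g) = 0*b - 9 = 0 - 9 = -9)
H(V) = (12 + V)/(6*V) (H(V) = ((V + 12)/(V + V))/3 = ((12 + V)/((2*V)))/3 = ((12 + V)*(1/(2*V)))/3 = ((12 + V)/(2*V))/3 = (12 + V)/(6*V))
Q(-9, -1) + H(6)*(-157) = -9 + ((⅙)*(12 + 6)/6)*(-157) = -9 + ((⅙)*(⅙)*18)*(-157) = -9 + (½)*(-157) = -9 - 157/2 = -175/2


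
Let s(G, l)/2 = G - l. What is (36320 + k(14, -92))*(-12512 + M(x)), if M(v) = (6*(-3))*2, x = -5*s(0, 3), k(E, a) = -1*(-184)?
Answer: -458052192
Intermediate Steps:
s(G, l) = -2*l + 2*G (s(G, l) = 2*(G - l) = -2*l + 2*G)
k(E, a) = 184
x = 30 (x = -5*(-2*3 + 2*0) = -5*(-6 + 0) = -5*(-6) = 30)
M(v) = -36 (M(v) = -18*2 = -36)
(36320 + k(14, -92))*(-12512 + M(x)) = (36320 + 184)*(-12512 - 36) = 36504*(-12548) = -458052192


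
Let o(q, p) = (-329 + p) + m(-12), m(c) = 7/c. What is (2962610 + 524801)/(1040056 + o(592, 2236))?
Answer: 41848932/12503549 ≈ 3.3470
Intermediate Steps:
o(q, p) = -3955/12 + p (o(q, p) = (-329 + p) + 7/(-12) = (-329 + p) + 7*(-1/12) = (-329 + p) - 7/12 = -3955/12 + p)
(2962610 + 524801)/(1040056 + o(592, 2236)) = (2962610 + 524801)/(1040056 + (-3955/12 + 2236)) = 3487411/(1040056 + 22877/12) = 3487411/(12503549/12) = 3487411*(12/12503549) = 41848932/12503549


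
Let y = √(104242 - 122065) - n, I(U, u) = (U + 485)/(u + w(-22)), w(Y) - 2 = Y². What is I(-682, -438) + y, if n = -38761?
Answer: 1860331/48 + I*√17823 ≈ 38757.0 + 133.5*I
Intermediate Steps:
w(Y) = 2 + Y²
I(U, u) = (485 + U)/(486 + u) (I(U, u) = (U + 485)/(u + (2 + (-22)²)) = (485 + U)/(u + (2 + 484)) = (485 + U)/(u + 486) = (485 + U)/(486 + u))
y = 38761 + I*√17823 (y = √(104242 - 122065) - 1*(-38761) = √(-17823) + 38761 = I*√17823 + 38761 = 38761 + I*√17823 ≈ 38761.0 + 133.5*I)
I(-682, -438) + y = (485 - 682)/(486 - 438) + (38761 + I*√17823) = -197/48 + (38761 + I*√17823) = 1860331/48 + I*√17823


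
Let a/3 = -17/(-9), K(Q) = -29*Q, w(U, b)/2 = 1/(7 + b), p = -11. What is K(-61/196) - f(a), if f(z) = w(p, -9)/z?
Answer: 30661/3332 ≈ 9.2020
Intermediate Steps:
w(U, b) = 2/(7 + b)
a = 17/3 (a = 3*(-17/(-9)) = 3*(-17*(-⅑)) = 3*(17/9) = 17/3 ≈ 5.6667)
f(z) = -1/z (f(z) = (2/(7 - 9))/z = (2/(-2))/z = (2*(-½))/z = -1/z)
K(-61/196) - f(a) = -(-1769)/196 - (-1)/17/3 = -(-1769)/196 - (-1)*3/17 = -29*(-61/196) - 1*(-3/17) = 1769/196 + 3/17 = 30661/3332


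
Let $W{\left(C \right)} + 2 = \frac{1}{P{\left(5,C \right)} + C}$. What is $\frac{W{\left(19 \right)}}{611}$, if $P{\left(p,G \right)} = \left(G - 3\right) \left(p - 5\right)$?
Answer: $- \frac{37}{11609} \approx -0.0031872$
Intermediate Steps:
$P{\left(p,G \right)} = \left(-5 + p\right) \left(-3 + G\right)$ ($P{\left(p,G \right)} = \left(-3 + G\right) \left(-5 + p\right) = \left(-5 + p\right) \left(-3 + G\right)$)
$W{\left(C \right)} = -2 + \frac{1}{C}$ ($W{\left(C \right)} = -2 + \frac{1}{\left(15 - 5 C - 15 + C 5\right) + C} = -2 + \frac{1}{\left(15 - 5 C - 15 + 5 C\right) + C} = -2 + \frac{1}{0 + C} = -2 + \frac{1}{C}$)
$\frac{W{\left(19 \right)}}{611} = \frac{-2 + \frac{1}{19}}{611} = \left(-2 + \frac{1}{19}\right) \frac{1}{611} = \left(- \frac{37}{19}\right) \frac{1}{611} = - \frac{37}{11609}$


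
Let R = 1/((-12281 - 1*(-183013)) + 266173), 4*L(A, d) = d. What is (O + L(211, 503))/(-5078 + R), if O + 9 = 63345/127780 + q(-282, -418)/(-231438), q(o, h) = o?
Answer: -12624229659464010/546759095767757333 ≈ -0.023089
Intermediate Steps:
L(A, d) = d/4
R = 1/436905 (R = 1/((-12281 + 183013) + 266173) = 1/(170732 + 266173) = 1/436905 ≈ 2.2888e-6)
O = -8382061823/985771588 (O = -9 + (63345/127780 - 282/(-231438)) = -9 + (63345*(1/127780) - 282*(-1/231438)) = -9 + (12669/25556 + 47/38573) = -9 + 489882469/985771588 = -8382061823/985771588 ≈ -8.5031)
(O + L(211, 503))/(-5078 + R) = (-8382061823/985771588 + (¼)*503)/(-5078 + 1/436905) = (-8382061823/985771588 + 503/4)/(-2218603589/436905) = (28894678842/246442897)*(-436905/2218603589) = -12624229659464010/546759095767757333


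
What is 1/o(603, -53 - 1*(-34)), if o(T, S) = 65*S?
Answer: -1/1235 ≈ -0.00080972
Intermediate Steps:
1/o(603, -53 - 1*(-34)) = 1/(65*(-53 - 1*(-34))) = 1/(65*(-53 + 34)) = 1/(65*(-19)) = 1/(-1235) = -1/1235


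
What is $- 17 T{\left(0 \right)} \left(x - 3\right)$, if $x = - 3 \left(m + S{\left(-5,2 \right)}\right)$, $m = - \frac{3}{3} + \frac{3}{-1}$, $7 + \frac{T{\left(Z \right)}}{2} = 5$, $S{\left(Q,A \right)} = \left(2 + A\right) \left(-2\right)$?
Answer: $2244$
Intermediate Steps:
$S{\left(Q,A \right)} = -4 - 2 A$
$T{\left(Z \right)} = -4$ ($T{\left(Z \right)} = -14 + 2 \cdot 5 = -14 + 10 = -4$)
$m = -4$ ($m = \left(-3\right) \frac{1}{3} + 3 \left(-1\right) = -1 - 3 = -4$)
$x = 36$ ($x = - 3 \left(-4 - 8\right) = \left(-3\right) \left(-12\right) = 36$)
$- 17 T{\left(0 \right)} \left(x - 3\right) = - 17 \left(- 4 \left(36 - 3\right)\right) = - 17 \left(\left(-4\right) 33\right) = \left(-17\right) \left(-132\right) = 2244$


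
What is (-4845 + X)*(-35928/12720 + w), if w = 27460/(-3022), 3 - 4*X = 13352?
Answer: 312197578043/3203320 ≈ 97461.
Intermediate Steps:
X = -13349/4 (X = ¾ - ¼*13352 = ¾ - 3338 = -13349/4 ≈ -3337.3)
w = -13730/1511 (w = 27460*(-1/3022) = -13730/1511 ≈ -9.0867)
(-4845 + X)*(-35928/12720 + w) = (-4845 - 13349/4)*(-35928/12720 - 13730/1511) = -32729*(-35928*1/12720 - 13730/1511)/4 = -32729*(-1497/530 - 13730/1511)/4 = -32729/4*(-9538867/800830) = 312197578043/3203320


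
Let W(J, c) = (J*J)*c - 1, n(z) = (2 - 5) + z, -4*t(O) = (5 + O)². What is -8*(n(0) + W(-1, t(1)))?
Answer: 104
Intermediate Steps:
t(O) = -(5 + O)²/4
n(z) = -3 + z
W(J, c) = -1 + c*J² (W(J, c) = J²*c - 1 = c*J² - 1 = -1 + c*J²)
-8*(n(0) + W(-1, t(1))) = -8*((-3 + 0) + (-1 - (5 + 1)²/4*(-1)²)) = -8*(-3 + (-1 - ¼*6²*1)) = -8*(-3 + (-1 - ¼*36*1)) = -8*(-3 + (-1 - 9*1)) = -8*(-3 + (-1 - 9)) = -8*(-3 - 10) = -8*(-13) = 104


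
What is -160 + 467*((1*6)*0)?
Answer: -160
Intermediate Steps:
-160 + 467*((1*6)*0) = -160 + 467*(6*0) = -160 + 467*0 = -160 + 0 = -160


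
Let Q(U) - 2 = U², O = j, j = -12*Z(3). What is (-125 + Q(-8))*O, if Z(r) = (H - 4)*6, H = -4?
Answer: -33984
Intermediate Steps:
Z(r) = -48 (Z(r) = (-4 - 4)*6 = -8*6 = -48)
j = 576 (j = -12*(-48) = 576)
O = 576
Q(U) = 2 + U²
(-125 + Q(-8))*O = (-125 + (2 + (-8)²))*576 = (-125 + (2 + 64))*576 = (-125 + 66)*576 = -59*576 = -33984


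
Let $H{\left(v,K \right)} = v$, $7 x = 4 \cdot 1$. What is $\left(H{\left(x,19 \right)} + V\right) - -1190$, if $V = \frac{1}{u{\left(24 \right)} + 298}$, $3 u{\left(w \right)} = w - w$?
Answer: $\frac{2483539}{2086} \approx 1190.6$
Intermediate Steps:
$x = \frac{4}{7}$ ($x = \frac{4 \cdot 1}{7} = \frac{1}{7} \cdot 4 = \frac{4}{7} \approx 0.57143$)
$u{\left(w \right)} = 0$ ($u{\left(w \right)} = \frac{w - w}{3} = \frac{1}{3} \cdot 0 = 0$)
$V = \frac{1}{298}$ ($V = \frac{1}{0 + 298} = \frac{1}{298} \approx 0.0033557$)
$\left(H{\left(x,19 \right)} + V\right) - -1190 = \left(\frac{4}{7} + \frac{1}{298}\right) - -1190 = \frac{1199}{2086} + 1190 = \frac{2483539}{2086}$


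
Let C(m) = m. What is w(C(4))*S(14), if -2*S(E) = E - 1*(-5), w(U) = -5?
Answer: 95/2 ≈ 47.500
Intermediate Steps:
S(E) = -5/2 - E/2 (S(E) = -(E - 1*(-5))/2 = -(E + 5)/2 = -(5 + E)/2 = -5/2 - E/2)
w(C(4))*S(14) = -5*(-5/2 - ½*14) = -5*(-5/2 - 7) = -5*(-19/2) = 95/2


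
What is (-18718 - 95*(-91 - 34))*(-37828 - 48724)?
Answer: 592275336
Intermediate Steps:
(-18718 - 95*(-91 - 34))*(-37828 - 48724) = (-18718 - 95*(-125))*(-86552) = (-18718 + 11875)*(-86552) = -6843*(-86552) = 592275336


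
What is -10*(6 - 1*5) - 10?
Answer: -20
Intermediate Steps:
-10*(6 - 1*5) - 10 = -10*(6 - 5) - 10 = -10*1 - 10 = -10 - 10 = -20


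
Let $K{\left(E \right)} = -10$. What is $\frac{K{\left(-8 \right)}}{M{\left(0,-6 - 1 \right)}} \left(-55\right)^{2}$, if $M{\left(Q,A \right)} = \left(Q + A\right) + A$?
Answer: $\frac{15125}{7} \approx 2160.7$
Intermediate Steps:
$M{\left(Q,A \right)} = Q + 2 A$ ($M{\left(Q,A \right)} = \left(A + Q\right) + A = Q + 2 A$)
$\frac{K{\left(-8 \right)}}{M{\left(0,-6 - 1 \right)}} \left(-55\right)^{2} = - \frac{10}{0 + 2 \left(-6 - 1\right)} \left(-55\right)^{2} = - \frac{10}{0 + 2 \left(-6 - 1\right)} 3025 = - \frac{10}{0 + 2 \left(-7\right)} 3025 = - \frac{10}{0 - 14} \cdot 3025 = - \frac{10}{-14} \cdot 3025 = \left(-10\right) \left(- \frac{1}{14}\right) 3025 = \frac{5}{7} \cdot 3025 = \frac{15125}{7}$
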